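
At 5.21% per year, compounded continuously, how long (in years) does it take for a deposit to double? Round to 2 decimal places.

e^(0.0521t) = 2, so 0.0521t = ln 2 ≈ 0.69315.
t ≈ 0.69315/0.0521 ≈ 13.3042.

13.30 years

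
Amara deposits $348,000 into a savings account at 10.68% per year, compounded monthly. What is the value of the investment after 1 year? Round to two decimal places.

Periodic rate = 10.68%/12 = 0.0089; periods = 12·1 = 12.
A = 348,000·(1 + 0.0089)^12 ≈ 348,000·1.11218610361 ≈ 387,040.7641.

$387,040.76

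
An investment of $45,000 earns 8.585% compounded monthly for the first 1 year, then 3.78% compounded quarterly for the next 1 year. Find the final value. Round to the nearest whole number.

Phase 1: 45,000·(1 + 0.08585/12)^12 ≈ 49,018.9449.
Phase 2: 49,018.9449·(1 + 0.00945)^4 ≈ 50,898.2920.

$50,898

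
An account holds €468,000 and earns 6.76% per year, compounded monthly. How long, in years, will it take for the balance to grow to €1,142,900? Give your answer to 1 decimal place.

We need (1 + 0.00563333)^(12t) = 2.4421, so 12t = ln 2.4421 / ln 1.005633 ≈ 158.9411.
t ≈ 158.9411/12 = 13.2451 years.

13.2 years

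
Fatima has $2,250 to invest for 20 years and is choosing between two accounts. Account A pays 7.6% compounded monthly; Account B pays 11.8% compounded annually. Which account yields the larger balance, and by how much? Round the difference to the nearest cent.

Account B, by $10,703.71

A: (1 + 0.076/12)^240 ≈ 4.5503624703, so 2,250 × 4.5503624703 ≈ 10,238.3156.
B: (1 + 0.118)^20 ≈ 9.3075648539, so 2,250 × 9.3075648539 ≈ 20,942.0209.
Difference ≈ 10,703.7054 in favor of B.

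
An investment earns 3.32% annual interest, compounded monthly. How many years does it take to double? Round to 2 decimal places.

(1 + 0.00276667)^(12t) = 2.
12t = ln 2 / ln(1 + 0.00276667) ≈ 0.69315/0.00276285 ≈ 250.8815.
t ≈ 20.9068.

20.91 years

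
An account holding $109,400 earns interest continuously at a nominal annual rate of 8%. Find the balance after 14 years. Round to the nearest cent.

A = P·e^(rt) = 109,400·e^(0.08·14) = 109,400·e^1.12.
e^1.12 ≈ 3.06485420329, so A ≈ 335,295.0498.

$335,295.05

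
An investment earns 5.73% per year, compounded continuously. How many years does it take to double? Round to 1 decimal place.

12.1 years

e^(0.0573t) = 2, so 0.0573t = ln 2 ≈ 0.69315.
t ≈ 0.69315/0.0573 ≈ 12.0968.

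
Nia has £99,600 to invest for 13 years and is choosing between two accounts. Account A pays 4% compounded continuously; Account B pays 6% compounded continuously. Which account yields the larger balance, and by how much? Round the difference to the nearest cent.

Account B, by £49,744.68

Account A growth factor: e^(0.04·13) = e^0.52 ≈ 1.6820276497; balance ≈ 167,529.9539.
Account B growth factor: e^(0.06·13) = e^0.78 ≈ 2.1814722655; balance ≈ 217,274.6376.
Account B is larger by 49,744.6837.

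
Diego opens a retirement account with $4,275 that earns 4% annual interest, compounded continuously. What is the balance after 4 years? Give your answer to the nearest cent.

A = P·e^(rt) = 4,275·e^(0.04·4) = 4,275·e^0.16.
e^0.16 ≈ 1.173510871, so A ≈ 5,016.7590.

$5,016.76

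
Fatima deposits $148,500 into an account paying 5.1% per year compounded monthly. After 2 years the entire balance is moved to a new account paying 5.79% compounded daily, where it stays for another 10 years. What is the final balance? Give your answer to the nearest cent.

$293,337.23

Phase 1: 148,500·(1 + 0.00425)^24 ≈ 164,410.9063.
Phase 2: 164,410.9063·(1 + 0.0579/365)^3650 ≈ 293,337.2297.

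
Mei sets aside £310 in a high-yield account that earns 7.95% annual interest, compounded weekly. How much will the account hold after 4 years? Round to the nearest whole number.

Growth factor = (1 + 0.0795/52)^208 ≈ 1.37404255.
A ≈ 310 × 1.37404255 ≈ 425.9532.

£426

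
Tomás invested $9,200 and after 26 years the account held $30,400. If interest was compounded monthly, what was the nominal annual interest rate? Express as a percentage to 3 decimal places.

4.606%

The 312-period growth factor is 30,400/9,200 = 3.30435.
r/12 = 3.30435^(1/312) − 1 ≈ 0.00383824, so r ≈ 12·0.00383824 = 4.60589%.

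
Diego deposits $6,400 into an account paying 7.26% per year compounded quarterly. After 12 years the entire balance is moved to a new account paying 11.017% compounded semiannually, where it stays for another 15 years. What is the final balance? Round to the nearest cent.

$75,817.28

After 12 years at 7.26%: 6,400 × 2.371181231 ≈ 15,175.5599.
Then 15 years at 11.017%: 15,175.5599 × 4.9960118896 ≈ 75,817.2776.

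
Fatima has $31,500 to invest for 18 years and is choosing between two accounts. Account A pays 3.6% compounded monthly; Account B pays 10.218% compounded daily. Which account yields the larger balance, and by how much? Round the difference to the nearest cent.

Account B, by $137,978.68

Account A growth factor: (1 + 0.003)^216 ≈ 1.9098599975; balance ≈ 60,160.5899.
Account B growth factor: (1 + 0.10218/365)^6570 ≈ 6.29013545103; balance ≈ 198,139.2667.
Account B is larger by 137,978.6768.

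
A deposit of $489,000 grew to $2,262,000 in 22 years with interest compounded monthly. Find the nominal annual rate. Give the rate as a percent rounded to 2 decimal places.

The 264-period growth factor is 2,262,000/489,000 = 4.62577.
r/12 = 4.62577^(1/264) − 1 ≈ 0.00581854, so r ≈ 12·0.00581854 = 6.98224%.

6.98%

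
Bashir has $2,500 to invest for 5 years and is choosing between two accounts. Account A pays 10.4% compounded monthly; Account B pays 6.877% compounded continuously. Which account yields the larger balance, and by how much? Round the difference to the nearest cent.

Account A, by $669.74

Account A growth factor: (1 + 0.104/12)^60 ≈ 1.678263456; balance ≈ 4,195.6586.
Account B growth factor: e^(0.06877·5) = e^0.34385 ≈ 1.410367065; balance ≈ 3,525.9177.
Account A is larger by 669.7410.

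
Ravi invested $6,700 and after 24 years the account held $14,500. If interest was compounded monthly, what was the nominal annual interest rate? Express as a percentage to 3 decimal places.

3.221%

The 288-period growth factor is 14,500/6,700 = 2.16418.
r/12 = 2.16418^(1/288) − 1 ≈ 0.00268429, so r ≈ 12·0.00268429 = 3.22115%.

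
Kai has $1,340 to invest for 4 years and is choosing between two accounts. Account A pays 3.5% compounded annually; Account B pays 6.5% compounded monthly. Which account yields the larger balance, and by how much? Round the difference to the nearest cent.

Account A growth factor: (1 + 0.035)^4 ≈ 1.147523001; balance ≈ 1,537.6808.
Account B growth factor: (1 + 0.065/12)^48 ≈ 1.296020435; balance ≈ 1,736.6674.
Account B is larger by 198.9866.

Account B, by $198.99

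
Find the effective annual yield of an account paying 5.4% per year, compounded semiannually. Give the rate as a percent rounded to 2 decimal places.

One year is 2 periods at 0.027 each: (1 + 0.027)^2 ≈ 1.054729.
EAR = 1.054729 − 1 ≈ 5.47290%.

5.47%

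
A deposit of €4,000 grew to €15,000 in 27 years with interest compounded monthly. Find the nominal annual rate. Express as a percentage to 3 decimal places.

4.905%

The 324-period growth factor is 15,000/4,000 = 3.75.
r/12 = 3.75^(1/324) − 1 ≈ 0.00408783, so r ≈ 12·0.00408783 = 4.90539%.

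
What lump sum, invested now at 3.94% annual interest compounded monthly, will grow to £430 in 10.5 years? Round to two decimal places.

£284.51

Growth factor = (1 + 0.0394/12)^126 ≈ 1.51137877.
P = 430/1.51137877 ≈ 284.5084.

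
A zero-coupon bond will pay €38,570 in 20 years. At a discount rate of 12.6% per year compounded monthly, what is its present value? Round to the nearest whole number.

€3,144

Periodic rate = 12.6%/12 = 0.0105; 240 periods.
P = 38,570/(1 + 0.0105)^240 ≈ 38,570/12.266376321 ≈ 3,144.3679.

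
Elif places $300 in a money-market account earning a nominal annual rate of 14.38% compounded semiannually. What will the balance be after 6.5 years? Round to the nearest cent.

$739.82

Growth factor = (1 + 0.0719)^13 ≈ 2.46607069.
A ≈ 300 × 2.46607069 ≈ 739.8212.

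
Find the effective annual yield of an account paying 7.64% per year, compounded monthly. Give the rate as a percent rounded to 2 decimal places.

7.91%

One year is 12 periods at 0.00636667 each: (1 + 0.00636667)^12 ≈ 1.079133.
EAR = 1.079133 − 1 ≈ 7.91329%.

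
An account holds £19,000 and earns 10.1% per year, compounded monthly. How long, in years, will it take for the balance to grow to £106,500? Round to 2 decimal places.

17.14 years

(1 + 0.00841667)^(12t) = 106,500/19,000 = 5.6053.
12t·ln(1 + 0.00841667) = ln(5.6053); 12t = 1.7237/0.00838144 ≈ 205.6574.
t ≈ 17.1381 years.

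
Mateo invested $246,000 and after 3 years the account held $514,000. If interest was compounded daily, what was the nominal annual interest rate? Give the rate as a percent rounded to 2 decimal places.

The 1095-period growth factor is 514,000/246,000 = 2.08943.
r/365 = 2.08943^(1/1095) − 1 ≈ 0.000673187, so r ≈ 365·0.000673187 = 24.57132%.

24.57%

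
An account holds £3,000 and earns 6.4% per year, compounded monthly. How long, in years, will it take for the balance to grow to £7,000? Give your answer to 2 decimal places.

13.27 years

We need (1 + 0.00533333)^(12t) = 2.3333, so 12t = ln 2.3333 / ln 1.005333 ≈ 159.2916.
t ≈ 159.2916/12 = 13.2743 years.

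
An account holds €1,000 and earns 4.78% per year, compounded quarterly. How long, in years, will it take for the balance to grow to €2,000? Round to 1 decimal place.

14.6 years

(1 + 0.01195)^(4t) = 2,000/1,000 = 2.
4t·ln(1 + 0.01195) = ln(2); 4t = 0.69315/0.0118792 ≈ 58.3498.
t ≈ 14.5875 years.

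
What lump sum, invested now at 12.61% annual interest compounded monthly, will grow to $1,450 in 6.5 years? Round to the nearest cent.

$641.59

Growth factor = (1 + 0.1261/12)^78 ≈ 2.260019308.
P = 1,450/2.260019308 ≈ 641.5874.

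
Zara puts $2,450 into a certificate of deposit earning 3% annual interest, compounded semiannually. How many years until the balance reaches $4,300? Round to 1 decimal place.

(1 + 0.015)^(2t) = 4,300/2,450 = 1.7551.
2t·ln(1 + 0.015) = ln(1.7551); 2t = 0.56253/0.0148886 ≈ 37.7824.
t ≈ 18.8912 years.

18.9 years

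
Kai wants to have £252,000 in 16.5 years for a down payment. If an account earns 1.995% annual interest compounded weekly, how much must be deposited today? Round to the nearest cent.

Growth factor = (1 + 0.01995/52)^858 ≈ 1.38973331847.
P = 252,000/1.38973331847 ≈ 181,329.7535.

£181,329.75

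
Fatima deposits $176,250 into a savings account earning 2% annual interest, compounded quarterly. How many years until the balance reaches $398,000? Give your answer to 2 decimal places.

40.83 years

We need (1 + 0.005)^(4t) = 2.2582, so 4t = ln 2.2582 / ln 1.005 ≈ 163.3166.
t ≈ 163.3166/4 = 40.8292 years.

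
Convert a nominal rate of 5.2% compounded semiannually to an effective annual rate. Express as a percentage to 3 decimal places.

EAR = (1 + 5.2%/2)^2 − 1 = (1 + 0.026)^2 − 1.
(1 + 0.026)^2 ≈ 1.052676, so EAR ≈ 5.26760%.

5.268%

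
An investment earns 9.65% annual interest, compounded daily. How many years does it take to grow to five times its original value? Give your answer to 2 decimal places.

16.68 years

(1 + 0.000264384)^(365t) = 5.
365t = ln 5 / ln(1 + 0.000264384) ≈ 1.6094/0.000264349 ≈ 6088.3160.
t ≈ 16.6803.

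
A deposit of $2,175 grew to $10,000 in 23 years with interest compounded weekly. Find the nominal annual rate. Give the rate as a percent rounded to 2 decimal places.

(1 + r/52)^1196 = 10,000/2,175 = 4.5977.
1 + r/52 = 4.5977^(1/1196) ≈ 1.001276, so r/52 ≈ 0.00127636.
r ≈ 52·0.00127636 = 6.63709%.

6.64%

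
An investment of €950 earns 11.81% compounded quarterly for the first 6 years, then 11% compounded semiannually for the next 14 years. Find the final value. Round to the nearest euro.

After 6 years at 11.81%: 950 × 2.010414138 ≈ 1,909.8934.
Then 14 years at 11%: 1,909.8934 × 4.477843075 ≈ 8,552.2031.

€8,552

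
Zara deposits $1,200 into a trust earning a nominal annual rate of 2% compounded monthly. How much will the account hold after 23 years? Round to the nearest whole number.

$1,900

Periodic rate = 2%/12 = 0.00166667; periods = 12·23 = 276.
A = 1,200·(1 + 0.02/12)^276 ≈ 1,200·1.583467547 ≈ 1,900.1611.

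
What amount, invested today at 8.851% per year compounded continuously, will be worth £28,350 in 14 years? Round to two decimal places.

£8,211.10

P = A·e^(−rt) = 28,350·e^(−1.23914).
e^(−1.23914) ≈ 0.28963319541, so P ≈ 8,211.1011.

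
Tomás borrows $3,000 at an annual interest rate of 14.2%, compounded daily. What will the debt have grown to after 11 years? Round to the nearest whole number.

$14,301

Growth factor = (1 + 0.142/365)^4015 ≈ 4.766900187.
A ≈ 3,000 × 4.766900187 ≈ 14,300.7006.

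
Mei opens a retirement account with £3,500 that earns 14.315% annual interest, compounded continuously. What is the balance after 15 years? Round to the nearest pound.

A = P·e^(rt) = 3,500·e^(0.14315·15) = 3,500·e^2.14725.
e^2.14725 ≈ 8.5612824683, so A ≈ 29,964.4886.

£29,964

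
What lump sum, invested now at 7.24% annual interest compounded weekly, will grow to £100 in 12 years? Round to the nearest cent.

Periodic rate = 7.24%/52 = 0.00139231; 624 periods.
P = 100/(1 + 0.0724/52)^624 ≈ 100/2.3826081 ≈ 41.9708.

£41.97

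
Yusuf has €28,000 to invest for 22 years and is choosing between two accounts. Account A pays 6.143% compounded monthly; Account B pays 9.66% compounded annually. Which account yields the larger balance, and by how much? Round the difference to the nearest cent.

A: (1 + 0.06143/12)^264 ≈ 3.84976684129, so 28,000 × 3.84976684129 ≈ 107,793.4716.
B: (1 + 0.0966)^22 ≈ 7.60433627993, so 28,000 × 7.60433627993 ≈ 212,921.4158.
Difference ≈ 105,127.9443 in favor of B.

Account B, by €105,127.94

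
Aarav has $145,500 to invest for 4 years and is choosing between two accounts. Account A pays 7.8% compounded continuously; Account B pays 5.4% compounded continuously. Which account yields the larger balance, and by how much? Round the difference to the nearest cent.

A: e^(0.078·4) = e^0.312 ≈ 1.36615469303, so 145,500 × 1.36615469303 ≈ 198,775.5078.
B: e^(0.054·4) = e^0.216 ≈ 1.241102379, so 145,500 × 1.241102379 ≈ 180,580.3961.
Difference ≈ 18,195.1117 in favor of A.

Account A, by $18,195.11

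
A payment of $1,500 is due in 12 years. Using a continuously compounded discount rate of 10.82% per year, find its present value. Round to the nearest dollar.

$409

P = A·e^(−rt) = 1,500·e^(−1.2984).
e^(−1.2984) ≈ 0.2729681929, so P ≈ 409.4523.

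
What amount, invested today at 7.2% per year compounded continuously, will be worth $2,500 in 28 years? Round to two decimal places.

P = A·e^(−rt) = 2,500·e^(−2.016).
e^(−2.016) ≈ 0.1331871496, so P ≈ 332.9679.

$332.97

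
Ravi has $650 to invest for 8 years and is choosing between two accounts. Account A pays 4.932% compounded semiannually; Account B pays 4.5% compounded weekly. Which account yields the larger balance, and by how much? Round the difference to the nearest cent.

Account A, by $28.30

Account A growth factor: (1 + 0.02466)^16 ≈ 1.47664645; balance ≈ 959.8202.
Account B growth factor: (1 + 0.045/52)^416 ≈ 1.43310629; balance ≈ 931.5191.
Account A is larger by 28.3011.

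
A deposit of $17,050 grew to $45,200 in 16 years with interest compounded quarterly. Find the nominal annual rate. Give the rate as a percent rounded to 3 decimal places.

The 64-period growth factor is 45,200/17,050 = 2.65103.
r/4 = 2.65103^(1/64) − 1 ≈ 0.0153502, so r ≈ 4·0.0153502 = 6.14007%.

6.140%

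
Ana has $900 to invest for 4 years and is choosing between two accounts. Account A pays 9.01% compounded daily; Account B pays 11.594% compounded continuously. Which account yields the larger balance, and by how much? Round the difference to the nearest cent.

A: (1 + 0.0901/365)^1460 ≈ 1.43383909, so 900 × 1.43383909 ≈ 1,290.4552.
B: e^(0.11594·4) = e^0.46376 ≈ 1.590041315, so 900 × 1.590041315 ≈ 1,431.0372.
Difference ≈ 140.5820 in favor of B.

Account B, by $140.58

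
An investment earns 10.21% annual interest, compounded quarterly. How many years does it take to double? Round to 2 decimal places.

(1 + 0.025525)^(4t) = 2.
4t = ln 2 / ln(1 + 0.025525) ≈ 0.69315/0.0252047 ≈ 27.5007.
t ≈ 6.8752.

6.88 years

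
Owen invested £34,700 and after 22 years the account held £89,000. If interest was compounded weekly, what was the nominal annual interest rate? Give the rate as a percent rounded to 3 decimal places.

4.283%

The 1144-period growth factor is 89,000/34,700 = 2.56484.
r/52 = 2.56484^(1/1144) − 1 ≈ 0.000823675, so r ≈ 52·0.000823675 = 4.28311%.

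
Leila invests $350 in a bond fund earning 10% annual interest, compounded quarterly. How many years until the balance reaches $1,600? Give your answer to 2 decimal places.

(1 + 0.025)^(4t) = 1,600/350 = 4.5714.
4t·ln(1 + 0.025) = ln(4.5714); 4t = 1.5198/0.0246926 ≈ 61.5498.
t ≈ 15.3875 years.

15.39 years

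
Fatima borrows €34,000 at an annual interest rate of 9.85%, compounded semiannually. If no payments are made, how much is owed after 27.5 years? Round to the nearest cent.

Growth factor = (1 + 0.04925)^55 ≈ 14.0716097931.
A ≈ 34,000 × 14.0716097931 ≈ 478,434.7330.

€478,434.73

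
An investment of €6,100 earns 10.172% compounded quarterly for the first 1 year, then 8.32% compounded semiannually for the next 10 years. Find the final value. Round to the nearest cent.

€15,239.59

After 1 years at 10.172%: 6,100 × 1.1056663084 ≈ 6,744.5645.
Then 10 years at 8.32%: 6,744.5645 × 2.2595368292 ≈ 15,239.5918.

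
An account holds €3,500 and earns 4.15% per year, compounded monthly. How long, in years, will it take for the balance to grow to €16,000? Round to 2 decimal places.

(1 + 0.00345833)^(12t) = 16,000/3,500 = 4.5714.
12t·ln(1 + 0.00345833) = ln(4.5714); 12t = 1.5198/0.00345237 ≈ 440.2272.
t ≈ 36.6856 years.

36.69 years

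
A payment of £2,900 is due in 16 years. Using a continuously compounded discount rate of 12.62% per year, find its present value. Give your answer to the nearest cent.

P = A·e^(−rt) = 2,900·e^(−2.0192).
e^(−2.0192) ≈ 0.1327616319, so P ≈ 385.0087.

£385.01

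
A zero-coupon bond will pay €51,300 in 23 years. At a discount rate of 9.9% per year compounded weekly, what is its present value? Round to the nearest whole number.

€5,274

Growth factor = (1 + 0.099/52)^1196 ≈ 9.7263161618.
P = 51,300/9.7263161618 ≈ 5,274.3504.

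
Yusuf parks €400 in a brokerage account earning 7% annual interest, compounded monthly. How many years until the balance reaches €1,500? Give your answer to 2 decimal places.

We need (1 + 0.00583333)^(12t) = 3.75, so 12t = ln 3.75 / ln 1.005833 ≈ 227.2470.
t ≈ 227.2470/12 = 18.9372 years.

18.94 years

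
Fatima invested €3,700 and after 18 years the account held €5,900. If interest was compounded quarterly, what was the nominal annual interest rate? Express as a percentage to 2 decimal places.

(1 + r/4)^72 = 5,900/3,700 = 1.59459.
1 + r/4 = 1.59459^(1/72) ≈ 1.006502, so r/4 ≈ 0.00650187.
r ≈ 4·0.00650187 = 2.60075%.

2.60%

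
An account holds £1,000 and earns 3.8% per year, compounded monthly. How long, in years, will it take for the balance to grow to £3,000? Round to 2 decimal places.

28.96 years

We need (1 + 0.00316667)^(12t) = 3, so 12t = ln 3 / ln 1.003167 ≈ 347.4792.
t ≈ 347.4792/12 = 28.9566 years.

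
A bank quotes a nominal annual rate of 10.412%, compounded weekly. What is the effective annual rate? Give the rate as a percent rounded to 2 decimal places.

10.96%

EAR = (1 + 10.412%/52)^52 − 1 = (1 + 0.00200231)^52 − 1.
(1 + 0.00200231)^52 ≈ 1.109618, so EAR ≈ 10.96181%.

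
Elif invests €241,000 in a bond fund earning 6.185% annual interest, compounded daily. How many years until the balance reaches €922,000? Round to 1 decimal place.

21.7 years

(1 + 0.000169452)^(365t) = 922,000/241,000 = 3.8257.
365t·ln(1 + 0.000169452) = ln(3.8257); 365t = 1.3417/0.000169438 ≈ 7918.8297.
t ≈ 21.6954 years.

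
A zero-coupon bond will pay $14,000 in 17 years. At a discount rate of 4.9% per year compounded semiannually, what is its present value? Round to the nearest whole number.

$6,148

Growth factor = (1 + 0.0245)^34 ≈ 2.2772291429.
P = 14,000/2.2772291429 ≈ 6,147.8223.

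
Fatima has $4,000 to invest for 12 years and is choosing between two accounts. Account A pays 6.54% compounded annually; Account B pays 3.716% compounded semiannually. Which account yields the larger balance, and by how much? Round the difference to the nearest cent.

A: (1 + 0.0654)^12 ≈ 2.138712016, so 4,000 × 2.138712016 ≈ 8,554.8481.
B: (1 + 0.01858)^24 ≈ 1.555548181, so 4,000 × 1.555548181 ≈ 6,222.1927.
Difference ≈ 2,332.6553 in favor of A.

Account A, by $2,332.66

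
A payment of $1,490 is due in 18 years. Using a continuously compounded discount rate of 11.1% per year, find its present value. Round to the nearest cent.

P = A·e^(−rt) = 1,490·e^(−1.998).
e^(−1.998) ≈ 0.1356062247, so P ≈ 202.0533.

$202.05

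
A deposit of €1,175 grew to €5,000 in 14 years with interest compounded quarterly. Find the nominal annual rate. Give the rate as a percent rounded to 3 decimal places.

(1 + r/4)^56 = 5,000/1,175 = 4.25532.
1 + r/4 = 4.25532^(1/56) ≈ 1.026197, so r/4 ≈ 0.0261974.
r ≈ 4·0.0261974 = 10.47898%.

10.479%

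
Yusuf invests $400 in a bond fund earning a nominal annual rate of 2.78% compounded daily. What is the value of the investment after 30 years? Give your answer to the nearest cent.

Growth factor = (1 + 0.0278/365)^10950 ≈ 2.30243726.
A ≈ 400 × 2.30243726 ≈ 920.9749.

$920.97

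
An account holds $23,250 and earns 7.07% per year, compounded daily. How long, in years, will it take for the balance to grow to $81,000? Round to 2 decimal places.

(1 + 0.000193699)^(365t) = 81,000/23,250 = 3.4839.
365t·ln(1 + 0.000193699) = ln(3.4839); 365t = 1.2481/0.00019368 ≈ 6444.3662.
t ≈ 17.6558 years.

17.66 years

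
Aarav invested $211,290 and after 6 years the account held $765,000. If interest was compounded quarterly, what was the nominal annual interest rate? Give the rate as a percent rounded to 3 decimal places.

22.029%

The 24-period growth factor is 765,000/211,290 = 3.62062.
r/4 = 3.62062^(1/24) − 1 ≈ 0.0550732, so r ≈ 4·0.0550732 = 22.02929%.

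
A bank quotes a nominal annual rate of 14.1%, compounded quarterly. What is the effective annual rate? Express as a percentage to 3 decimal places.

One year is 4 periods at 0.03525 each: (1 + 0.03525)^4 ≈ 1.148632.
EAR = 1.148632 − 1 ≈ 14.86321%.

14.863%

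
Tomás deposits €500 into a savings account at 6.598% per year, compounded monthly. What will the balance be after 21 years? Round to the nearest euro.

€1,991

Periodic rate = 6.598%/12 = 0.00549833; periods = 12·21 = 252.
A = 500·(1 + 0.06598/12)^252 ≈ 500·3.982002029 ≈ 1,991.0010.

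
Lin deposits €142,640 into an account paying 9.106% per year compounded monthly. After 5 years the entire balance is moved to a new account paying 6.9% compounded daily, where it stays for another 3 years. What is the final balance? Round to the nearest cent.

Phase 1: 142,640·(1 + 0.09106/12)^60 ≈ 224,506.6166.
Phase 2: 224,506.6166·(1 + 0.069/365)^1095 ≈ 276,133.8235.

€276,133.82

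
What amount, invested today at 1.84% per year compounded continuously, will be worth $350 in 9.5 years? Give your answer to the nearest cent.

P = A·e^(−rt) = 350·e^(−0.1748).
e^(−0.1748) ≈ 0.839624929, so P ≈ 293.8687.

$293.87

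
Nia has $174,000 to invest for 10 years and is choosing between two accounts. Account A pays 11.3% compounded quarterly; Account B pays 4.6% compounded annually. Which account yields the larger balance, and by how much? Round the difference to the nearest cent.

A: (1 + 0.02825)^40 ≈ 3.04753517677, so 174,000 × 3.04753517677 ≈ 530,271.1208.
B: (1 + 0.046)^10 ≈ 1.56789453124, so 174,000 × 1.56789453124 ≈ 272,813.6484.
Difference ≈ 257,457.4723 in favor of A.

Account A, by $257,457.47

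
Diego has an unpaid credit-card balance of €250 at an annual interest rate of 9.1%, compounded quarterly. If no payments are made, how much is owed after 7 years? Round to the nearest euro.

Periodic rate = 9.1%/4 = 0.02275; periods = 4·7 = 28.
A = 250·(1 + 0.02275)^28 ≈ 250·1.87735182 ≈ 469.3380.

€469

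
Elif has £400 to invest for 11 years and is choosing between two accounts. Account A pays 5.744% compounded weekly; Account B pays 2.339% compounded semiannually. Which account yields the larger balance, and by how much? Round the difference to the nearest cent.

A: (1 + 0.05744/52)^572 ≈ 1.88041272, so 400 × 1.88041272 ≈ 752.1651.
B: (1 + 0.011695)^22 ≈ 1.29149069, so 400 × 1.29149069 ≈ 516.5963.
Difference ≈ 235.5688 in favor of A.

Account A, by £235.57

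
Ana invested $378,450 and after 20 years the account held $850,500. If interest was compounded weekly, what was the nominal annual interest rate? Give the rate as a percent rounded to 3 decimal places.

The 1040-period growth factor is 850,500/378,450 = 2.24732.
r/52 = 2.24732^(1/1040) − 1 ≈ 0.0007789, so r ≈ 52·0.0007789 = 4.05028%.

4.050%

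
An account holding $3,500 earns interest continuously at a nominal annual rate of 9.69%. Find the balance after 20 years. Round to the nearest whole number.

$24,307

A = P·e^(rt) = 3,500·e^(0.0969·20) = 3,500·e^1.938.
e^1.938 ≈ 6.9448473769, so A ≈ 24,306.9658.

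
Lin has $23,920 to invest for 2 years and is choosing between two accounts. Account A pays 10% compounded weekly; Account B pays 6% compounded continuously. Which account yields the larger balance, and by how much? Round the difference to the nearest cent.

A: (1 + 0.1/52)^104 ≈ 1.2211681962, so 23,920 × 1.2211681962 ≈ 29,210.3433.
B: e^(0.06·2) = e^0.12 ≈ 1.1274968516, so 23,920 × 1.1274968516 ≈ 26,969.7247.
Difference ≈ 2,240.6186 in favor of A.

Account A, by $2,240.62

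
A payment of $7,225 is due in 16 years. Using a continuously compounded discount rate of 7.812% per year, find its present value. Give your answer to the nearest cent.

$2,070.16

P = A·e^(−rt) = 7,225·e^(−1.24992).
e^(−1.24992) ≈ 0.2865277182, so P ≈ 2,070.1628.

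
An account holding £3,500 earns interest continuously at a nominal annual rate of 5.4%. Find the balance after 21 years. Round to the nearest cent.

£10,878.22

A = P·e^(rt) = 3,500·e^(0.054·21) = 3,500·e^1.134.
e^1.134 ≈ 3.1080639244, so A ≈ 10,878.2237.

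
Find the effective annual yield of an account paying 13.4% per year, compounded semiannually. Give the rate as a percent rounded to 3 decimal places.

13.849%

One year is 2 periods at 0.067 each: (1 + 0.067)^2 ≈ 1.138489.
EAR = 1.138489 − 1 ≈ 13.84890%.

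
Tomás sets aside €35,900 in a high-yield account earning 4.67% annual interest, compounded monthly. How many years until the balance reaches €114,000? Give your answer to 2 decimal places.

We need (1 + 0.00389167)^(12t) = 3.1755, so 12t = ln 3.1755 / ln 1.003892 ≈ 297.4839.
t ≈ 297.4839/12 = 24.7903 years.

24.79 years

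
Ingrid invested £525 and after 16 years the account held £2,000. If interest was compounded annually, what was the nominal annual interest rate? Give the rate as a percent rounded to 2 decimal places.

8.72%

The 16-period growth factor is 2,000/525 = 3.80952.
r = 3.80952^(1/16) − 1 ≈ 0.0871874, i.e. 8.71874%.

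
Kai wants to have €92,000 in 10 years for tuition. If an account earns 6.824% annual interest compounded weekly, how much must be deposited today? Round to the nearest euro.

Periodic rate = 6.824%/52 = 0.00131231; 520 periods.
P = 92,000/(1 + 0.06824/52)^520 ≈ 92,000/1.9777357544 ≈ 46,517.8423.

€46,518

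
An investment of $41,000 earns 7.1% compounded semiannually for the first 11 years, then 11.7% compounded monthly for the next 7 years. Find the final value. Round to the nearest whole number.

$199,549

Phase 1: 41,000·(1 + 0.0355)^22 ≈ 88,325.5047.
Phase 2: 88,325.5047·(1 + 0.00975)^84 ≈ 199,549.4442.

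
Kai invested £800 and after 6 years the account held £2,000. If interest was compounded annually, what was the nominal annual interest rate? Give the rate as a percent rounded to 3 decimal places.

(1 + r)^6 = 2,000/800 = 2.5.
1 + r = 2.5^(1/6) ≈ 1.164993, so r ≈ 0.164993.
r ≈ 16.49931%.

16.499%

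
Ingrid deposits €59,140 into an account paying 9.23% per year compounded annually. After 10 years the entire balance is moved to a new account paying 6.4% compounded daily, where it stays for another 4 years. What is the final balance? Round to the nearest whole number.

€184,701

After 10 years at 9.23%: 59,140 × 2.41779422845 ≈ 142,988.3507.
Then 4 years at 6.4%: 142,988.3507 × 1.29172373977 ≈ 184,701.4471.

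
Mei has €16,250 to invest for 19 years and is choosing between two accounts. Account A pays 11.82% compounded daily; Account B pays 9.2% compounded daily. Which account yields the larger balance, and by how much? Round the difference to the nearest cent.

Account A, by €60,168.82

Account A growth factor: (1 + 0.1182/365)^6935 ≈ 9.44453666346; balance ≈ 153,473.7208.
Account B growth factor: (1 + 0.092/365)^6935 ≈ 5.7418401416; balance ≈ 93,304.9023.
Account A is larger by 60,168.8185.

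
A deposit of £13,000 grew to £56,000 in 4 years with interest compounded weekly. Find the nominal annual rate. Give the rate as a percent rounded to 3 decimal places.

36.639%

The 208-period growth factor is 56,000/13,000 = 4.30769.
r/52 = 4.30769^(1/208) − 1 ≈ 0.00704587, so r ≈ 52·0.00704587 = 36.63853%.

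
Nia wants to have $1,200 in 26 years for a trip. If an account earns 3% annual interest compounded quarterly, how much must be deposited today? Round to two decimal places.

$551.69

Growth factor = (1 + 0.0075)^104 ≈ 2.175132415.
P = 1,200/2.175132415 ≈ 551.6906.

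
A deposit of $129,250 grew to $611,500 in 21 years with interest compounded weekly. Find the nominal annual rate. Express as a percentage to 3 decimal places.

7.406%

(1 + r/52)^1092 = 611,500/129,250 = 4.73114.
1 + r/52 = 4.73114^(1/1092) ≈ 1.001424, so r/52 ≈ 0.00142424.
r ≈ 52·0.00142424 = 7.40606%.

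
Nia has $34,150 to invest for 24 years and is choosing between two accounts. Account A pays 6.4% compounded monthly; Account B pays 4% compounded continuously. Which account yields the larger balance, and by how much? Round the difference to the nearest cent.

Account A, by $68,824.16

A: (1 + 0.064/12)^288 ≈ 4.62704532457, so 34,150 × 4.62704532457 ≈ 158,013.5978.
B: e^(0.04·24) = e^0.96 ≈ 2.6116964734, so 34,150 × 2.6116964734 ≈ 89,189.4346.
Difference ≈ 68,824.1633 in favor of A.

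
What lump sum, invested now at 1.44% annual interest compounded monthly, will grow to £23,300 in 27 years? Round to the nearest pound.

Periodic rate = 1.44%/12 = 0.0012; 324 periods.
P = 23,300/(1 + 0.0012)^324 ≈ 23,300/1.4748656582 ≈ 15,798.0490.

£15,798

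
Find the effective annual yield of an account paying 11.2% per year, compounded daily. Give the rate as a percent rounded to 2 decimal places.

One year is 365 periods at 0.000306849 each: (1 + 0.000306849)^365 ≈ 1.118494.
EAR = 1.118494 − 1 ≈ 11.84936%.

11.85%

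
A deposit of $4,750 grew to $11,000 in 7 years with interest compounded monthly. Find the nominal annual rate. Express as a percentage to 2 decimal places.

The 84-period growth factor is 11,000/4,750 = 2.31579.
r/12 = 2.31579^(1/84) − 1 ≈ 0.0100472, so r ≈ 12·0.0100472 = 12.05660%.

12.06%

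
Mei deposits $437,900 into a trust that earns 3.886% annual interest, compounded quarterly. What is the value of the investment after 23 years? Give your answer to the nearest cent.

$1,065,774.40

Periodic rate = 3.886%/4 = 0.009715; periods = 4·23 = 92.
A = 437,900·(1 + 0.009715)^92 ≈ 437,900·2.433830561693 ≈ 1,065,774.4030.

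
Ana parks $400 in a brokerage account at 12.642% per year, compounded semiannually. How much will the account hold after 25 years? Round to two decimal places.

$8,570.63

Growth factor = (1 + 0.06321)^50 ≈ 21.42656906.
A ≈ 400 × 21.42656906 ≈ 8,570.6276.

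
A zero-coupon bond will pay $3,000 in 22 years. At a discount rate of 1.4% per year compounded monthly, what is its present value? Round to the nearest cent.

Growth factor = (1 + 0.014/12)^264 ≈ 1.360456728.
P = 3,000/1.360456728 ≈ 2,205.1418.

$2,205.14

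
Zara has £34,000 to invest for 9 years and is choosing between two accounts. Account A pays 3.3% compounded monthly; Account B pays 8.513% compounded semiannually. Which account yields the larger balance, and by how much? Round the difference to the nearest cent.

Account A growth factor: (1 + 0.00275)^108 ≈ 1.3452668194; balance ≈ 45,739.0719.
Account B growth factor: (1 + 0.042565)^18 ≈ 2.1176614953; balance ≈ 72,000.4908.
Account B is larger by 26,261.4190.

Account B, by £26,261.42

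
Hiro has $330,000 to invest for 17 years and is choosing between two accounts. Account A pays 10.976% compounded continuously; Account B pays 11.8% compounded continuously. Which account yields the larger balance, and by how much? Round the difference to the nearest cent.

A: e^(0.10976·17) = e^1.86592 ≈ 6.461878079996, so 330,000 × 6.461878079996 ≈ 2,132,419.7664.
B: e^(0.118·17) = e^2.006 ≈ 7.43352370494, so 330,000 × 7.43352370494 ≈ 2,453,062.8226.
Difference ≈ 320,643.0562 in favor of B.

Account B, by $320,643.06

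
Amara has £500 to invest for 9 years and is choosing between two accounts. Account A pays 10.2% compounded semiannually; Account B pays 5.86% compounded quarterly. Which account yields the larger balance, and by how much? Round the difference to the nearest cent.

Account A, by £380.08

Account A growth factor: (1 + 0.051)^18 ≈ 2.448211246; balance ≈ 1,224.1056.
Account B growth factor: (1 + 0.01465)^36 ≈ 1.68805017; balance ≈ 844.0251.
Account A is larger by 380.0805.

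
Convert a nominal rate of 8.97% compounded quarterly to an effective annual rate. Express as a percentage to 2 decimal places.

9.28%

One year is 4 periods at 0.022425 each: (1 + 0.022425)^4 ≈ 1.092763.
EAR = 1.092763 − 1 ≈ 9.27626%.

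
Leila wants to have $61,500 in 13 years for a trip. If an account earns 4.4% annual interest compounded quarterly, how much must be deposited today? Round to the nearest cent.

$34,818.90

Growth factor = (1 + 0.011)^52 ≈ 1.7662821937.
P = 61,500/1.7662821937 ≈ 34,818.8983.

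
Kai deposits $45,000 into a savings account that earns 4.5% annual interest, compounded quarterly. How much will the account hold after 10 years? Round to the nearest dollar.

$70,397

Periodic rate = 4.5%/4 = 0.01125; periods = 4·10 = 40.
A = 45,000·(1 + 0.01125)^40 ≈ 45,000·1.5643768654 ≈ 70,396.9589.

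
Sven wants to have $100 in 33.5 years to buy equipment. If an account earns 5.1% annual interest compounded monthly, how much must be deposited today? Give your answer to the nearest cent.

Periodic rate = 5.1%/12 = 0.00425; 402 periods.
P = 100/(1 + 0.00425)^402 ≈ 100/5.5007238 ≈ 18.1794.

$18.18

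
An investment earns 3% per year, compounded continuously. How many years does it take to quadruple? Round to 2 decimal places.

e^(0.03t) = 4, so 0.03t = ln 4 ≈ 1.3863.
t ≈ 1.3863/0.03 ≈ 46.2098.

46.21 years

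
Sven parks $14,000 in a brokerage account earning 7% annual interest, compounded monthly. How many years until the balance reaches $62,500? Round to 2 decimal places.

(1 + 0.00583333)^(12t) = 62,500/14,000 = 4.4643.
12t·ln(1 + 0.00583333) = ln(4.4643); 12t = 1.4961/0.00581639 ≈ 257.2232.
t ≈ 21.4353 years.

21.44 years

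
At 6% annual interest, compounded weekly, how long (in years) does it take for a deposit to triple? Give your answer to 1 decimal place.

18.3 years

(1 + 0.00115385)^(52t) = 3.
52t = ln 3 / ln(1 + 0.00115385) ≈ 1.0986/0.00115318 ≈ 952.6799.
t ≈ 18.3208.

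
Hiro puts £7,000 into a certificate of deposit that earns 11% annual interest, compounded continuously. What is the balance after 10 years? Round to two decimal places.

£21,029.16

A = P·e^(rt) = 7,000·e^(0.11·10) = 7,000·e^1.1.
e^1.1 ≈ 3.0041660239, so A ≈ 21,029.1622.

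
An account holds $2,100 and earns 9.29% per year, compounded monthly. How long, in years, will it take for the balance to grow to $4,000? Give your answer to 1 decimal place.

(1 + 0.00774167)^(12t) = 4,000/2,100 = 1.9048.
12t·ln(1 + 0.00774167) = ln(1.9048); 12t = 0.64436/0.00771185 ≈ 83.5541.
t ≈ 6.9628 years.

7.0 years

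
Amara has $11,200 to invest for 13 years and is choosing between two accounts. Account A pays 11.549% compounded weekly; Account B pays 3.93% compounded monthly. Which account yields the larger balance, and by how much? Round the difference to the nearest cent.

Account A, by $31,527.65

Account A growth factor: (1 + 0.11549/52)^676 ≈ 4.4803681616; balance ≈ 50,180.1234.
Account B growth factor: (1 + 0.003275)^156 ≈ 1.6653998144; balance ≈ 18,652.4779.
Account A is larger by 31,527.6455.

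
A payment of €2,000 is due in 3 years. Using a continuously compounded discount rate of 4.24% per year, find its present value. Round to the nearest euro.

€1,761

P = A·e^(−rt) = 2,000·e^(−0.1272).
e^(−0.1272) ≈ 0.8805575435, so P ≈ 1,761.1151.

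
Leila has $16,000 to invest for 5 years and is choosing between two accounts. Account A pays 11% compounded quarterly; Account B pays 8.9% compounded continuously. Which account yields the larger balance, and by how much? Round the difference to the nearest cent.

Account A growth factor: (1 + 0.0275)^20 ≈ 1.7204284313; balance ≈ 27,526.8549.
Account B growth factor: e^(0.089·5) = e^0.445 ≈ 1.5604901958; balance ≈ 24,967.8431.
Account A is larger by 2,559.0118.

Account A, by $2,559.01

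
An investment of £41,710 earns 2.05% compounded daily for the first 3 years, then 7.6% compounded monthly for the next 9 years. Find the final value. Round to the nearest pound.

Phase 1: 41,710·(1 + 0.0205/365)^1095 ≈ 44,355.6094.
Phase 2: 44,355.6094·(1 + 0.076/12)^108 ≈ 87,714.0668.

£87,714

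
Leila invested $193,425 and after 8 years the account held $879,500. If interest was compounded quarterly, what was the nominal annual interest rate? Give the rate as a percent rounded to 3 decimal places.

19.386%

(1 + r/4)^32 = 879,500/193,425 = 4.54698.
1 + r/4 = 4.54698^(1/32) ≈ 1.048465, so r/4 ≈ 0.0484648.
r ≈ 4·0.0484648 = 19.38592%.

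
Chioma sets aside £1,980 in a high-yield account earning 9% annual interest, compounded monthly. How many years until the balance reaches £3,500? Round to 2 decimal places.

6.35 years

We need (1 + 0.0075)^(12t) = 1.7677, so 12t = ln 1.7677 / ln 1.0075 ≈ 76.2400.
t ≈ 76.2400/12 = 6.3533 years.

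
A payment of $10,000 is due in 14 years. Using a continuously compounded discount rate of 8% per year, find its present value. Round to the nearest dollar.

$3,263

P = A·e^(−rt) = 10,000·e^(−1.12).
e^(−1.12) ≈ 0.3262797946, so P ≈ 3,262.7979.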